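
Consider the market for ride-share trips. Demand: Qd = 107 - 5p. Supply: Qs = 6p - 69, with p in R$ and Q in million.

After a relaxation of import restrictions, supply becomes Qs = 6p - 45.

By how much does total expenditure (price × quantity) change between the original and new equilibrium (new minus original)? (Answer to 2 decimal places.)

Initially, 107 - 5p = 6p - 69, so 176 = 11p and p = 16, Q = 27.
The new curves are Qd = 107 - 5p (demand) and Qs = 6p - 45 (supply).
Clearing the new market: 107 - 5p = 6p - 45, so p = 152/11 ≈ 13.8182 and Q = 417/11 ≈ 37.9091.
Expenditure moves from 16×27 = 432 to 13.8182×37.9091 = 523.8347; change = +91.83.

+91.83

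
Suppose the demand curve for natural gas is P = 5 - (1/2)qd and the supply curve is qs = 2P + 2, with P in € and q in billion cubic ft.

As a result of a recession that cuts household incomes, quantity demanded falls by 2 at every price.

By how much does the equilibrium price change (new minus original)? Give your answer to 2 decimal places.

-0.50

Solve the original market: 10 - 2P = 2P + 2, hence P = 2 and q = 6.
The shock moves the curves to qd = 8 - 2P and qs = 2P + 2.
Setting them equal: 8 - 2P = 2P + 2 → 6 = 4P, so P = 1.5 and q = 5.
ΔP = 1.5 − 2 = -0.50.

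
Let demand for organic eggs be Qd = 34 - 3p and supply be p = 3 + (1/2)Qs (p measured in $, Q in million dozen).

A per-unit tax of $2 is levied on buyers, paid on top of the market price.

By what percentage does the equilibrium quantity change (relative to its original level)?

Original equilibrium: 34 - 3p = 2p - 6 gives 40 = 5p, so p = 8 and Q = 10.
Since buyers pay the price plus the tax, the effective demand curve becomes Qd = 28 - 3p.
New equilibrium: 28 - 3p = 2p - 6 ⇒ 34 = 5p ⇒ p = 6.8, Q = 7.6.
%ΔQ = (7.6 − 10) / 10 × 100 = -24%.

-24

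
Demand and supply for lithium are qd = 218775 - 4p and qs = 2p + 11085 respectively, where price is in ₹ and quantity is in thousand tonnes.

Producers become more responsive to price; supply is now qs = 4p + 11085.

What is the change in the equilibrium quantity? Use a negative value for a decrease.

+34615

Initially, 218775 - 4p = 2p + 11085, so 207690 = 6p and p = 34615, q = 80315.
The shock moves the curves to qd = 218775 - 4p and qs = 4p + 11085.
Clearing the new market: 218775 - 4p = 4p + 11085, so p = 25961.25 and q = 114930.
Δq = 114930 − 80315 = +34615.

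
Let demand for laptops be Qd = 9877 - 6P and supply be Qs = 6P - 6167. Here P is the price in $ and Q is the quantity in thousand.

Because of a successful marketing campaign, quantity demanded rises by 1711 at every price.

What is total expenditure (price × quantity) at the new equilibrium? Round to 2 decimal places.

4010410.63

Solve the original market: 9877 - 6P = 6P - 6167, hence P = 1337 and Q = 1855.
The shock moves the curves to Qd = 11588 - 6P and Qs = 6P - 6167.
New equilibrium: 11588 - 6P = 6P - 6167 ⇒ 17755 = 12P ⇒ P = 17755/12 ≈ 1479.5833, Q = 2710.5.
New expenditure = 1479.5833 × 2710.5 = 4010410.63.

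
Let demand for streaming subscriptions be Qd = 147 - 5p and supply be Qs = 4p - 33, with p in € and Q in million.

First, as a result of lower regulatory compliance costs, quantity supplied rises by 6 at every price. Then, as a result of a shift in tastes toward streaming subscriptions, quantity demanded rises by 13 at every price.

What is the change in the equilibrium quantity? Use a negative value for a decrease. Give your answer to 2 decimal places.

Before the shock: 147 - 5p = 4p - 33 ⇒ 180 = 9p ⇒ p = 20, Q = 47.
The shock moves the curves to Qd = 160 - 5p and Qs = 4p - 27.
Setting them equal: 160 - 5p = 4p - 27 → 187 = 9p, so p = 187/9 ≈ 20.7778 and Q = 505/9 ≈ 56.1111.
ΔQ = 56.1111 − 47 = +9.11.

+9.11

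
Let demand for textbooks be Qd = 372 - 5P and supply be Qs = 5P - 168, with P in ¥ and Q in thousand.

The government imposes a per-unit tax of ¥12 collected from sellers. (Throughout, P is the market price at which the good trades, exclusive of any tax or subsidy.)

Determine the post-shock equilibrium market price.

Initially, 372 - 5P = 5P - 168, so 540 = 10P and P = 54, Q = 102.
Since sellers keep the price net of the tax, the effective supply curve becomes Qs = 5P - 228.
Setting them equal: 372 - 5P = 5P - 228 → 600 = 10P, so P = 60 and Q = 72.

60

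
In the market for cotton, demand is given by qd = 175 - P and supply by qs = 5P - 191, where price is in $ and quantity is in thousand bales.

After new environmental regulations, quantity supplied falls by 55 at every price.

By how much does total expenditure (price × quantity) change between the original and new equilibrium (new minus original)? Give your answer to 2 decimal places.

+401.81

Initially, 175 - P = 5P - 191, so 366 = 6P and P = 61, q = 114.
The shock moves the curves to qd = 175 - P and qs = 5P - 246.
Setting them equal: 175 - P = 5P - 246 → 421 = 6P, so P = 421/6 ≈ 70.1667 and q = 629/6 ≈ 104.8333.
Expenditure moves from 61×114 = 6954 to 70.1667×104.8333 = 7355.8056; change = +401.81.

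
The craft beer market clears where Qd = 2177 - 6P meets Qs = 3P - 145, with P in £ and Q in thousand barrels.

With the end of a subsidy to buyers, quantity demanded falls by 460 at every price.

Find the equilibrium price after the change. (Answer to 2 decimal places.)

Before the shock: 2177 - 6P = 3P - 145 ⇒ 2322 = 9P ⇒ P = 258, Q = 629.
The shock moves the curves to Qd = 1717 - 6P and Qs = 3P - 145.
Equate the new curves: 1717 - 6P = 3P - 145, giving 1862 = 9P, P = 1862/9 ≈ 206.8889, Q = 1427/3 ≈ 475.6667.

206.89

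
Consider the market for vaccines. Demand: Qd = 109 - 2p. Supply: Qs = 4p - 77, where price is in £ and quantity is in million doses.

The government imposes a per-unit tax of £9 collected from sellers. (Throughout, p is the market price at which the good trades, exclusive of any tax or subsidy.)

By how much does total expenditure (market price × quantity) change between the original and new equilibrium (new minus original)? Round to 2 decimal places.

-162.00

Solve the original market: 109 - 2p = 4p - 77, hence p = 31 and Q = 47.
Since sellers keep the price net of the tax, the effective supply curve becomes Qs = 4p - 113.
New equilibrium: 109 - 2p = 4p - 113 ⇒ 222 = 6p ⇒ p = 37, Q = 35.
Expenditure moves from 31×47 = 1457 to 37×35 = 1295; change = -162.00.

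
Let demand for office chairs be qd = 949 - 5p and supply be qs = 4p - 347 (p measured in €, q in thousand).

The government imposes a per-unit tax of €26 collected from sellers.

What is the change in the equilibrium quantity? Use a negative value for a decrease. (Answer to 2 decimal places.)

Before the shock: 949 - 5p = 4p - 347 ⇒ 1296 = 9p ⇒ p = 144, q = 229.
Since sellers keep the price net of the tax, the effective supply curve becomes qs = 4p - 451.
Equate the new curves: 949 - 5p = 4p - 451, giving 1400 = 9p, p = 1400/9 ≈ 155.5556, q = 1541/9 ≈ 171.2222.
Δq = 171.2222 − 229 = -57.78.

-57.78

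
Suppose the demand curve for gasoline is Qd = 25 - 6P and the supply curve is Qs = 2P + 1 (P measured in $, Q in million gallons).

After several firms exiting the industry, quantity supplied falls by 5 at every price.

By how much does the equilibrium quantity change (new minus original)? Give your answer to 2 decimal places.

Solve the original market: 25 - 6P = 2P + 1, hence P = 3 and Q = 7.
The new curves are Qd = 25 - 6P (demand) and Qs = 2P - 4 (supply).
Equate the new curves: 25 - 6P = 2P - 4, giving 29 = 8P, P = 3.625, Q = 3.25.
ΔQ = 3.25 − 7 = -3.75.

-3.75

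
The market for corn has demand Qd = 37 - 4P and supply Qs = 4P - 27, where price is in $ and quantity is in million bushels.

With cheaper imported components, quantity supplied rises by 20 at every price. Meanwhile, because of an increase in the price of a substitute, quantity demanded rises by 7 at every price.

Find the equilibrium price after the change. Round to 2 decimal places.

Original equilibrium: 37 - 4P = 4P - 27 gives 64 = 8P, so P = 8 and Q = 5.
The new curves are Qd = 44 - 4P (demand) and Qs = 4P - 7 (supply).
Equate the new curves: 44 - 4P = 4P - 7, giving 51 = 8P, P = 6.375, Q = 18.5.

6.38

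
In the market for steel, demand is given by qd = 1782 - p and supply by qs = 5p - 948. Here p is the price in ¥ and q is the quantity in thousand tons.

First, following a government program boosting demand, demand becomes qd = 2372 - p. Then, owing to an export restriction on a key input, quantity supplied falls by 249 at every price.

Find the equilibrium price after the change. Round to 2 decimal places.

594.83

Original equilibrium: 1782 - p = 5p - 948 gives 2730 = 6p, so p = 455 and q = 1327.
The new curves are qd = 2372 - p (demand) and qs = 5p - 1197 (supply).
New equilibrium: 2372 - p = 5p - 1197 ⇒ 3569 = 6p ⇒ p = 3569/6 ≈ 594.8333, q = 10663/6 ≈ 1777.1667.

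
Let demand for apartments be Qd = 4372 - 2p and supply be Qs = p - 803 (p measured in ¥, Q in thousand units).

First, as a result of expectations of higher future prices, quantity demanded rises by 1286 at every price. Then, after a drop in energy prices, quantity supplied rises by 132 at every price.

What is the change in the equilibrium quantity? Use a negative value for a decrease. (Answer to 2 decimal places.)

Original equilibrium: 4372 - 2p = p - 803 gives 5175 = 3p, so p = 1725 and Q = 922.
With the change applied: demand Qd = 5658 - 2p, supply Qs = p - 671.
New equilibrium: 5658 - 2p = p - 671 ⇒ 6329 = 3p ⇒ p = 6329/3 ≈ 2109.6667, Q = 4316/3 ≈ 1438.6667.
ΔQ = 1438.6667 − 922 = +516.67.

+516.67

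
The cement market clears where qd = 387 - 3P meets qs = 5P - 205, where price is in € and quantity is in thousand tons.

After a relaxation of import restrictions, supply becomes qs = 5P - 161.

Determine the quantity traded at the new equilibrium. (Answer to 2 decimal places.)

Before the shock: 387 - 3P = 5P - 205 ⇒ 592 = 8P ⇒ P = 74, q = 165.
With the change applied: demand qd = 387 - 3P, supply qs = 5P - 161.
New equilibrium: 387 - 3P = 5P - 161 ⇒ 548 = 8P ⇒ P = 68.5, q = 181.5.

181.50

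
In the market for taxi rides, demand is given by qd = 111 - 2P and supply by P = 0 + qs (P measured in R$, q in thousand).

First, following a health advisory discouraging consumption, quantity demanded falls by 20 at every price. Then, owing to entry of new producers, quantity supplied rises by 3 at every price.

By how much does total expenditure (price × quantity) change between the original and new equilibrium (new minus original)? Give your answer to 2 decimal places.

-420.56

Initially, 111 - 2P = P, so 111 = 3P and P = 37, q = 37.
The new curves are qd = 91 - 2P (demand) and qs = P + 3 (supply).
Clearing the new market: 91 - 2P = P + 3, so P = 88/3 ≈ 29.3333 and q = 97/3 ≈ 32.3333.
Expenditure moves from 37×37 = 1369 to 29.3333×32.3333 = 948.4444; change = -420.56.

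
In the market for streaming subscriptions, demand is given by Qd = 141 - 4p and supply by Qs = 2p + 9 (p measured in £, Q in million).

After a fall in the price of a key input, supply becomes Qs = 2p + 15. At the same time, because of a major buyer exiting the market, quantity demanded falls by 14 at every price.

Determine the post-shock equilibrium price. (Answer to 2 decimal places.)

Original equilibrium: 141 - 4p = 2p + 9 gives 132 = 6p, so p = 22 and Q = 53.
The new curves are Qd = 127 - 4p (demand) and Qs = 2p + 15 (supply).
Equate the new curves: 127 - 4p = 2p + 15, giving 112 = 6p, p = 56/3 ≈ 18.6667, Q = 157/3 ≈ 52.3333.

18.67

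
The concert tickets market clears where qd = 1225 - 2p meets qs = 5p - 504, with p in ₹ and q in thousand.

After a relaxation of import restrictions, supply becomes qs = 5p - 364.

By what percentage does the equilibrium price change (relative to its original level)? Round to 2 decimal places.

-8.10

Initially, 1225 - 2p = 5p - 504, so 1729 = 7p and p = 247, q = 731.
The shock moves the curves to qd = 1225 - 2p and qs = 5p - 364.
Equate the new curves: 1225 - 2p = 5p - 364, giving 1589 = 7p, p = 227, q = 771.
%Δp = (227 − 247) / 247 × 100 = -8.10%.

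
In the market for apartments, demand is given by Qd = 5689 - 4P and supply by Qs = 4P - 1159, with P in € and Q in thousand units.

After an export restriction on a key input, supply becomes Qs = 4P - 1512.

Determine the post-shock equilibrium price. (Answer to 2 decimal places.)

900.13

Initially, 5689 - 4P = 4P - 1159, so 6848 = 8P and P = 856, Q = 2265.
The new curves are Qd = 5689 - 4P (demand) and Qs = 4P - 1512 (supply).
Setting them equal: 5689 - 4P = 4P - 1512 → 7201 = 8P, so P = 900.125 and Q = 2088.5.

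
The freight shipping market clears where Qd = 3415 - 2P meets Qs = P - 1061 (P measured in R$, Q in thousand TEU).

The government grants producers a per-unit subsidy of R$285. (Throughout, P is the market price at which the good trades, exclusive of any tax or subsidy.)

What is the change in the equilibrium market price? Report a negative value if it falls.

-95

Solve the original market: 3415 - 2P = P - 1061, hence P = 1492 and Q = 431.
Since sellers receive the price plus the subsidy, the effective supply curve becomes Qs = P - 776.
Setting them equal: 3415 - 2P = P - 776 → 4191 = 3P, so P = 1397 and Q = 621.
ΔP = 1397 − 1492 = -95.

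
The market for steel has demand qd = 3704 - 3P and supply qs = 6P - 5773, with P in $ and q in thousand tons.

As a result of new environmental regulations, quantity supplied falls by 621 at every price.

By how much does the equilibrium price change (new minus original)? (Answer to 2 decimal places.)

Before the shock: 3704 - 3P = 6P - 5773 ⇒ 9477 = 9P ⇒ P = 1053, q = 545.
The shock moves the curves to qd = 3704 - 3P and qs = 6P - 6394.
Setting them equal: 3704 - 3P = 6P - 6394 → 10098 = 9P, so P = 1122 and q = 338.
ΔP = 1122 − 1053 = +69.00.

+69.00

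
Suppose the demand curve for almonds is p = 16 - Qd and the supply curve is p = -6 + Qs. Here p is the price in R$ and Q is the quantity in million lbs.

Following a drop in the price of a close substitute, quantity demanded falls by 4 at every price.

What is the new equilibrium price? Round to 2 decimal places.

Original equilibrium: 16 - p = p + 6 gives 10 = 2p, so p = 5 and Q = 11.
With the change applied: demand Qd = 12 - p, supply Qs = p + 6.
Setting them equal: 12 - p = p + 6 → 6 = 2p, so p = 3 and Q = 9.

3.00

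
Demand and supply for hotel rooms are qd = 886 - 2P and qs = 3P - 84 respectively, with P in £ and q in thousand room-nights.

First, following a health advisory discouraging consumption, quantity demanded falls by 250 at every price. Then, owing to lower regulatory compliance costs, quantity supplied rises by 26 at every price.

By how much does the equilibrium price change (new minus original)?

Solve the original market: 886 - 2P = 3P - 84, hence P = 194 and q = 498.
After the shift, demand is qd = 636 - 2P and supply is qs = 3P - 58.
Clearing the new market: 636 - 2P = 3P - 58, so P = 138.8 and q = 358.4.
ΔP = 138.8 − 194 = -55.2.

-55.2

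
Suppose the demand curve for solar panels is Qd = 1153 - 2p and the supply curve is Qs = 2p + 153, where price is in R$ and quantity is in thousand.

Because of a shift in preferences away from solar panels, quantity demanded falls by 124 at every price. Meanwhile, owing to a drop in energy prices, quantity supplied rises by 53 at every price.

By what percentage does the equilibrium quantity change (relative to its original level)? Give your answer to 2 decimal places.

-5.44

Before the shock: 1153 - 2p = 2p + 153 ⇒ 1000 = 4p ⇒ p = 250, Q = 653.
The new curves are Qd = 1029 - 2p (demand) and Qs = 2p + 206 (supply).
Clearing the new market: 1029 - 2p = 2p + 206, so p = 205.75 and Q = 617.5.
%ΔQ = (617.5 − 653) / 653 × 100 = -5.44%.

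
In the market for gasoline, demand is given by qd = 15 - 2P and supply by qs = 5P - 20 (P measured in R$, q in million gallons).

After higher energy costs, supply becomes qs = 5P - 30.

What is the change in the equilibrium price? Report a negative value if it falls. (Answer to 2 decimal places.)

+1.43

Before the shock: 15 - 2P = 5P - 20 ⇒ 35 = 7P ⇒ P = 5, q = 5.
After the shift, demand is qd = 15 - 2P and supply is qs = 5P - 30.
New equilibrium: 15 - 2P = 5P - 30 ⇒ 45 = 7P ⇒ P = 45/7 ≈ 6.4286, q = 15/7 ≈ 2.1429.
ΔP = 6.4286 − 5 = +1.43.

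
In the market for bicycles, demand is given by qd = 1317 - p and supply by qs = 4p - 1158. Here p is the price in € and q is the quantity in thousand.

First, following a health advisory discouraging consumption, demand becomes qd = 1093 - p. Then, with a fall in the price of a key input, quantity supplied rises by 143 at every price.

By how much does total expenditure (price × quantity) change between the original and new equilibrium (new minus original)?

Original equilibrium: 1317 - p = 4p - 1158 gives 2475 = 5p, so p = 495 and q = 822.
With the change applied: demand qd = 1093 - p, supply qs = 4p - 1015.
Equate the new curves: 1093 - p = 4p - 1015, giving 2108 = 5p, p = 421.6, q = 671.4.
Expenditure moves from 495×822 = 406890 to 421.6×671.4 = 283062.24; change = -123827.76.

-123827.76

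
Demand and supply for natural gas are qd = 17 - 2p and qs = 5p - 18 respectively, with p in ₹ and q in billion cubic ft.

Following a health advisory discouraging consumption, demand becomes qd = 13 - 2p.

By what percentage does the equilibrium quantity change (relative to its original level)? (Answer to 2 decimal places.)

-40.82

Original equilibrium: 17 - 2p = 5p - 18 gives 35 = 7p, so p = 5 and q = 7.
The shock moves the curves to qd = 13 - 2p and qs = 5p - 18.
Clearing the new market: 13 - 2p = 5p - 18, so p = 31/7 ≈ 4.4286 and q = 29/7 ≈ 4.1429.
%Δq = (4.1429 − 7) / 7 × 100 = -40.82%.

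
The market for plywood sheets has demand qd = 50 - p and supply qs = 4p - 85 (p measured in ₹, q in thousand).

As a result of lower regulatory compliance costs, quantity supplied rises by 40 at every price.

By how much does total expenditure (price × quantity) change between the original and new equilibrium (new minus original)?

Original equilibrium: 50 - p = 4p - 85 gives 135 = 5p, so p = 27 and q = 23.
With the change applied: demand qd = 50 - p, supply qs = 4p - 45.
New equilibrium: 50 - p = 4p - 45 ⇒ 95 = 5p ⇒ p = 19, q = 31.
Expenditure moves from 27×23 = 621 to 19×31 = 589; change = -32.

-32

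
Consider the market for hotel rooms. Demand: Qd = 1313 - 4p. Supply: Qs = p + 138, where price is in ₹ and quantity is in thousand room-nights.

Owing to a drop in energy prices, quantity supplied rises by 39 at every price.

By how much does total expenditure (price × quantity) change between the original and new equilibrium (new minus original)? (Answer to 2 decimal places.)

Original equilibrium: 1313 - 4p = p + 138 gives 1175 = 5p, so p = 235 and Q = 373.
The new curves are Qd = 1313 - 4p (demand) and Qs = p + 177 (supply).
Clearing the new market: 1313 - 4p = p + 177, so p = 227.2 and Q = 404.2.
Expenditure moves from 235×373 = 87655 to 227.2×404.2 = 91834.24; change = +4179.24.

+4179.24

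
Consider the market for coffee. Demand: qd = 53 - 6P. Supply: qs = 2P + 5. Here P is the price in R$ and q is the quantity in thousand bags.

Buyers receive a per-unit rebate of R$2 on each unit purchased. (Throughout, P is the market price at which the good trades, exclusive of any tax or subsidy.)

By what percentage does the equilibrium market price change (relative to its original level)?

Before the shock: 53 - 6P = 2P + 5 ⇒ 48 = 8P ⇒ P = 6, q = 17.
Since buyers' out-of-pocket price is the market price minus the rebate, the effective demand curve becomes qd = 65 - 6P.
Equate the new curves: 65 - 6P = 2P + 5, giving 60 = 8P, P = 7.5, q = 20.
%ΔP = (7.5 − 6) / 6 × 100 = +25%.

+25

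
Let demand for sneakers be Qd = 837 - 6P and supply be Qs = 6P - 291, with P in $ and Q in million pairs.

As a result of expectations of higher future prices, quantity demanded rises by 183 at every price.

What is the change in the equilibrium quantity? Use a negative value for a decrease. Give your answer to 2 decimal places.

Solve the original market: 837 - 6P = 6P - 291, hence P = 94 and Q = 273.
With the change applied: demand Qd = 1020 - 6P, supply Qs = 6P - 291.
New equilibrium: 1020 - 6P = 6P - 291 ⇒ 1311 = 12P ⇒ P = 109.25, Q = 364.5.
ΔQ = 364.5 − 273 = +91.50.

+91.50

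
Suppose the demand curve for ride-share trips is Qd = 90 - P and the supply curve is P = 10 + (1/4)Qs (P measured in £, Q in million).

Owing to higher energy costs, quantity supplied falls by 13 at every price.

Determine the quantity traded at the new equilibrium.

61.4

Solve the original market: 90 - P = 4P - 40, hence P = 26 and Q = 64.
The shock moves the curves to Qd = 90 - P and Qs = 4P - 53.
Setting them equal: 90 - P = 4P - 53 → 143 = 5P, so P = 28.6 and Q = 61.4.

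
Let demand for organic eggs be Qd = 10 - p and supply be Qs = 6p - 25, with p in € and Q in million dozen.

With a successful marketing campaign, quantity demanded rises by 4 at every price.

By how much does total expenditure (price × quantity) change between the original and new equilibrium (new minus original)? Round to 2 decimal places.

+21.96

Solve the original market: 10 - p = 6p - 25, hence p = 5 and Q = 5.
With the change applied: demand Qd = 14 - p, supply Qs = 6p - 25.
New equilibrium: 14 - p = 6p - 25 ⇒ 39 = 7p ⇒ p = 39/7 ≈ 5.5714, Q = 59/7 ≈ 8.4286.
Expenditure moves from 5×5 = 25 to 5.5714×8.4286 = 46.9592; change = +21.96.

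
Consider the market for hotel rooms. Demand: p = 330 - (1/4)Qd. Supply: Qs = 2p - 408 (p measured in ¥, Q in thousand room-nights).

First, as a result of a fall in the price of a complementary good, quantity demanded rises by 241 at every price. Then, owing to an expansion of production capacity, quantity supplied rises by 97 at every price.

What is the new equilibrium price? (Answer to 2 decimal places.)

312.00

Initially, 1320 - 4p = 2p - 408, so 1728 = 6p and p = 288, Q = 168.
After the shift, demand is Qd = 1561 - 4p and supply is Qs = 2p - 311.
New equilibrium: 1561 - 4p = 2p - 311 ⇒ 1872 = 6p ⇒ p = 312, Q = 313.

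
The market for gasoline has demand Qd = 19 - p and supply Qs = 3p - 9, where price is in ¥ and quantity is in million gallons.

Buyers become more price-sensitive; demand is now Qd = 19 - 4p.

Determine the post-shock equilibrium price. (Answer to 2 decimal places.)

Before the shock: 19 - p = 3p - 9 ⇒ 28 = 4p ⇒ p = 7, Q = 12.
The shock moves the curves to Qd = 19 - 4p and Qs = 3p - 9.
New equilibrium: 19 - 4p = 3p - 9 ⇒ 28 = 7p ⇒ p = 4, Q = 3.

4.00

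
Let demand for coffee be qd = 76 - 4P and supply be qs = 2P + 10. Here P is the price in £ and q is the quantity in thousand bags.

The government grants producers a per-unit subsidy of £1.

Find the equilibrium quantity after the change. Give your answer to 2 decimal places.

33.33

Before the shock: 76 - 4P = 2P + 10 ⇒ 66 = 6P ⇒ P = 11, q = 32.
Since sellers receive the price plus the subsidy, the effective supply curve becomes qs = 2P + 12.
Equate the new curves: 76 - 4P = 2P + 12, giving 64 = 6P, P = 32/3 ≈ 10.6667, q = 100/3 ≈ 33.3333.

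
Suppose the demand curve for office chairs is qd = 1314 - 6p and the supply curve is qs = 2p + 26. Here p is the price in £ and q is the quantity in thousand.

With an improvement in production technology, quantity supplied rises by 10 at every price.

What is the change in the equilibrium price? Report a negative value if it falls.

-1.25

Original equilibrium: 1314 - 6p = 2p + 26 gives 1288 = 8p, so p = 161 and q = 348.
The new curves are qd = 1314 - 6p (demand) and qs = 2p + 36 (supply).
Clearing the new market: 1314 - 6p = 2p + 36, so p = 159.75 and q = 355.5.
Δp = 159.75 − 161 = -1.25.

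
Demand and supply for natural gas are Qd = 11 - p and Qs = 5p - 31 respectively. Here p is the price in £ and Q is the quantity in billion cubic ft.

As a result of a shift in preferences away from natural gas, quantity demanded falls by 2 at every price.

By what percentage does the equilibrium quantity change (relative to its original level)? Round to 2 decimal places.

Initially, 11 - p = 5p - 31, so 42 = 6p and p = 7, Q = 4.
After the shift, demand is Qd = 9 - p and supply is Qs = 5p - 31.
Setting them equal: 9 - p = 5p - 31 → 40 = 6p, so p = 20/3 ≈ 6.6667 and Q = 7/3 ≈ 2.3333.
%ΔQ = (2.3333 − 4) / 4 × 100 = -41.67%.

-41.67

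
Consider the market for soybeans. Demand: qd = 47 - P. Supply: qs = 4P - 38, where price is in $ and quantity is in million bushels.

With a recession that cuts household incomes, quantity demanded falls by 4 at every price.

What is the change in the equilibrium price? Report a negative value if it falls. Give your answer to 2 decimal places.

-0.80

Before the shock: 47 - P = 4P - 38 ⇒ 85 = 5P ⇒ P = 17, q = 30.
After the shift, demand is qd = 43 - P and supply is qs = 4P - 38.
New equilibrium: 43 - P = 4P - 38 ⇒ 81 = 5P ⇒ P = 16.2, q = 26.8.
ΔP = 16.2 − 17 = -0.80.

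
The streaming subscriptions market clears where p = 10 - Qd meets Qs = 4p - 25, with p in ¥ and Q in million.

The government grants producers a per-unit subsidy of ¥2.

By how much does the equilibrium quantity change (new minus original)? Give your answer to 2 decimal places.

+1.60

Solve the original market: 10 - p = 4p - 25, hence p = 7 and Q = 3.
Since sellers receive the price plus the subsidy, the effective supply curve becomes Qs = 4p - 17.
Setting them equal: 10 - p = 4p - 17 → 27 = 5p, so p = 5.4 and Q = 4.6.
ΔQ = 4.6 − 3 = +1.60.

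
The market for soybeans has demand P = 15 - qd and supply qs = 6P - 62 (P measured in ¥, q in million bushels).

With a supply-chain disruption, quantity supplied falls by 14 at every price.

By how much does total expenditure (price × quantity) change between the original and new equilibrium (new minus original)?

Before the shock: 15 - P = 6P - 62 ⇒ 77 = 7P ⇒ P = 11, q = 4.
After the shift, demand is qd = 15 - P and supply is qs = 6P - 76.
Equate the new curves: 15 - P = 6P - 76, giving 91 = 7P, P = 13, q = 2.
Expenditure moves from 11×4 = 44 to 13×2 = 26; change = -18.

-18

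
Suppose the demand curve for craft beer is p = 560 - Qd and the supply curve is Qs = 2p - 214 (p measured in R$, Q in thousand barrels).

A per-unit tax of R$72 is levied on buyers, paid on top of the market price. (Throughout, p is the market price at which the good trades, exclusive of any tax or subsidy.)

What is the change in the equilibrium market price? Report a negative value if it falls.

-24

Initially, 560 - p = 2p - 214, so 774 = 3p and p = 258, Q = 302.
Since buyers pay the price plus the tax, the effective demand curve becomes Qd = 488 - p.
Setting them equal: 488 - p = 2p - 214 → 702 = 3p, so p = 234 and Q = 254.
Δp = 234 − 258 = -24.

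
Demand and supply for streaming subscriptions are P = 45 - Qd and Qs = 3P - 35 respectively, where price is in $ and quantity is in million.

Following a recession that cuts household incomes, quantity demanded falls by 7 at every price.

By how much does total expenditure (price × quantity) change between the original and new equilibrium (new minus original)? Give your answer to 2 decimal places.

Initially, 45 - P = 3P - 35, so 80 = 4P and P = 20, Q = 25.
After the shift, demand is Qd = 38 - P and supply is Qs = 3P - 35.
Clearing the new market: 38 - P = 3P - 35, so P = 18.25 and Q = 19.75.
Expenditure moves from 20×25 = 500 to 18.25×19.75 = 360.4375; change = -139.56.

-139.56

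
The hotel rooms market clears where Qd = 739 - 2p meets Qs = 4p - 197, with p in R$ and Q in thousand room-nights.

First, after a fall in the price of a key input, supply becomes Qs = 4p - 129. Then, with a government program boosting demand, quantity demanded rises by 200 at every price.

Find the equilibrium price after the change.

178

Solve the original market: 739 - 2p = 4p - 197, hence p = 156 and Q = 427.
The new curves are Qd = 939 - 2p (demand) and Qs = 4p - 129 (supply).
Clearing the new market: 939 - 2p = 4p - 129, so p = 178 and Q = 583.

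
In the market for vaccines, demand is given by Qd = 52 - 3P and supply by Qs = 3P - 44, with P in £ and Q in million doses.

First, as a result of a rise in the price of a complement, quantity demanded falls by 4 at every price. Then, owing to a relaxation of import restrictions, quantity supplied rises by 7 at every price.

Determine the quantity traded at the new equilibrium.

5.5

Original equilibrium: 52 - 3P = 3P - 44 gives 96 = 6P, so P = 16 and Q = 4.
The new curves are Qd = 48 - 3P (demand) and Qs = 3P - 37 (supply).
Equate the new curves: 48 - 3P = 3P - 37, giving 85 = 6P, P = 85/6 ≈ 14.1667, Q = 5.5.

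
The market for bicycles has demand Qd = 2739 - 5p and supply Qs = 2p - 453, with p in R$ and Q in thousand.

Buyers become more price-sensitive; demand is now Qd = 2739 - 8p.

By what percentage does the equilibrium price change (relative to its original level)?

Solve the original market: 2739 - 5p = 2p - 453, hence p = 456 and Q = 459.
With the change applied: demand Qd = 2739 - 8p, supply Qs = 2p - 453.
Clearing the new market: 2739 - 8p = 2p - 453, so p = 319.2 and Q = 185.4.
%Δp = (319.2 − 456) / 456 × 100 = -30%.

-30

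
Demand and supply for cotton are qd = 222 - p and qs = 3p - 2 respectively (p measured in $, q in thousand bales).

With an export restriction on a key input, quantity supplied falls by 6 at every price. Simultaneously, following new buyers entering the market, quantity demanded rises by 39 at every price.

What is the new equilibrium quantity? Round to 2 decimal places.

Original equilibrium: 222 - p = 3p - 2 gives 224 = 4p, so p = 56 and q = 166.
The shock moves the curves to qd = 261 - p and qs = 3p - 8.
Setting them equal: 261 - p = 3p - 8 → 269 = 4p, so p = 67.25 and q = 193.75.

193.75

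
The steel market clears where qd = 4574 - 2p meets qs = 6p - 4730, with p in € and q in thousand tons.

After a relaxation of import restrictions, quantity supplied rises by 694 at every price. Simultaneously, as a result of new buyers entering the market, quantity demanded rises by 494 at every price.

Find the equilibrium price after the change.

Original equilibrium: 4574 - 2p = 6p - 4730 gives 9304 = 8p, so p = 1163 and q = 2248.
The shock moves the curves to qd = 5068 - 2p and qs = 6p - 4036.
Equate the new curves: 5068 - 2p = 6p - 4036, giving 9104 = 8p, p = 1138, q = 2792.

1138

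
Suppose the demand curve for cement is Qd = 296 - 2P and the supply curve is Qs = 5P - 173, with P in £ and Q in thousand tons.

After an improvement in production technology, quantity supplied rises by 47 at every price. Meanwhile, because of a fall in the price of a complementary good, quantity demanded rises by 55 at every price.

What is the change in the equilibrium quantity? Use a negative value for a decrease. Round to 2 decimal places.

Solve the original market: 296 - 2P = 5P - 173, hence P = 67 and Q = 162.
After the shift, demand is Qd = 351 - 2P and supply is Qs = 5P - 126.
New equilibrium: 351 - 2P = 5P - 126 ⇒ 477 = 7P ⇒ P = 477/7 ≈ 68.1429, Q = 1503/7 ≈ 214.7143.
ΔQ = 214.7143 − 162 = +52.71.

+52.71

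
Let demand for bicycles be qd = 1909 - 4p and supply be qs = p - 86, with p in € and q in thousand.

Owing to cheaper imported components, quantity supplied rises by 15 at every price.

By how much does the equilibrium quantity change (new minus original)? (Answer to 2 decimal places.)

Before the shock: 1909 - 4p = p - 86 ⇒ 1995 = 5p ⇒ p = 399, q = 313.
The shock moves the curves to qd = 1909 - 4p and qs = p - 71.
Clearing the new market: 1909 - 4p = p - 71, so p = 396 and q = 325.
Δq = 325 − 313 = +12.00.

+12.00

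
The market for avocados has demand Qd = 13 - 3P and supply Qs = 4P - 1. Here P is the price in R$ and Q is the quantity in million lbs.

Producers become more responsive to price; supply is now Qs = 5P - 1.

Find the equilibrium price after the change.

Before the shock: 13 - 3P = 4P - 1 ⇒ 14 = 7P ⇒ P = 2, Q = 7.
The new curves are Qd = 13 - 3P (demand) and Qs = 5P - 1 (supply).
New equilibrium: 13 - 3P = 5P - 1 ⇒ 14 = 8P ⇒ P = 1.75, Q = 7.75.

1.75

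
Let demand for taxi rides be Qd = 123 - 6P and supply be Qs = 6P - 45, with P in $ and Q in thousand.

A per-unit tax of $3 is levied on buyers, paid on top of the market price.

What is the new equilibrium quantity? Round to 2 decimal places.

Original equilibrium: 123 - 6P = 6P - 45 gives 168 = 12P, so P = 14 and Q = 39.
Since buyers pay the price plus the tax, the effective demand curve becomes Qd = 105 - 6P.
New equilibrium: 105 - 6P = 6P - 45 ⇒ 150 = 12P ⇒ P = 12.5, Q = 30.

30.00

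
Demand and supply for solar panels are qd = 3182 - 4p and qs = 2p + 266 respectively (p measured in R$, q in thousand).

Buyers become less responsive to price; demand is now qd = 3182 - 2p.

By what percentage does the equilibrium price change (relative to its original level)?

+50

Original equilibrium: 3182 - 4p = 2p + 266 gives 2916 = 6p, so p = 486 and q = 1238.
With the change applied: demand qd = 3182 - 2p, supply qs = 2p + 266.
Setting them equal: 3182 - 2p = 2p + 266 → 2916 = 4p, so p = 729 and q = 1724.
%Δp = (729 − 486) / 486 × 100 = +50%.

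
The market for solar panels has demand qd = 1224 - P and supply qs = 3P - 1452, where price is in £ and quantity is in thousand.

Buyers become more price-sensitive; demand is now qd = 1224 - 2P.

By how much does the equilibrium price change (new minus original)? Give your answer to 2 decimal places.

Before the shock: 1224 - P = 3P - 1452 ⇒ 2676 = 4P ⇒ P = 669, q = 555.
The shock moves the curves to qd = 1224 - 2P and qs = 3P - 1452.
New equilibrium: 1224 - 2P = 3P - 1452 ⇒ 2676 = 5P ⇒ P = 535.2, q = 153.6.
ΔP = 535.2 − 669 = -133.80.

-133.80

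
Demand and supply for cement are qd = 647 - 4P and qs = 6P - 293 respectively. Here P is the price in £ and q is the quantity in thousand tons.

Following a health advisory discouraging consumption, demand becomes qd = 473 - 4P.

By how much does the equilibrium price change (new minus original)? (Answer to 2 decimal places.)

Initially, 647 - 4P = 6P - 293, so 940 = 10P and P = 94, q = 271.
The new curves are qd = 473 - 4P (demand) and qs = 6P - 293 (supply).
Equate the new curves: 473 - 4P = 6P - 293, giving 766 = 10P, P = 76.6, q = 166.6.
ΔP = 76.6 − 94 = -17.40.

-17.40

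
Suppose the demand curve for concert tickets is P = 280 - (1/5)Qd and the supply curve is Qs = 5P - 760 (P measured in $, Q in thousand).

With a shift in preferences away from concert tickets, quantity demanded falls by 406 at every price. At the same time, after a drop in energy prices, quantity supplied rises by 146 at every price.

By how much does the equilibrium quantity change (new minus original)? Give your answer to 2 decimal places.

Solve the original market: 1400 - 5P = 5P - 760, hence P = 216 and Q = 320.
With the change applied: demand Qd = 994 - 5P, supply Qs = 5P - 614.
Clearing the new market: 994 - 5P = 5P - 614, so P = 160.8 and Q = 190.
ΔQ = 190 − 320 = -130.00.

-130.00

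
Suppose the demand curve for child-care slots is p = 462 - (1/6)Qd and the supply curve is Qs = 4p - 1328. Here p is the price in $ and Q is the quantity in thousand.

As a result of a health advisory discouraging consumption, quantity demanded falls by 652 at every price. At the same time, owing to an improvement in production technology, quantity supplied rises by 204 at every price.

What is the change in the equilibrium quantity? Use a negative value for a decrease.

-138.4

Initially, 2772 - 6p = 4p - 1328, so 4100 = 10p and p = 410, Q = 312.
After the shift, demand is Qd = 2120 - 6p and supply is Qs = 4p - 1124.
New equilibrium: 2120 - 6p = 4p - 1124 ⇒ 3244 = 10p ⇒ p = 324.4, Q = 173.6.
ΔQ = 173.6 − 312 = -138.4.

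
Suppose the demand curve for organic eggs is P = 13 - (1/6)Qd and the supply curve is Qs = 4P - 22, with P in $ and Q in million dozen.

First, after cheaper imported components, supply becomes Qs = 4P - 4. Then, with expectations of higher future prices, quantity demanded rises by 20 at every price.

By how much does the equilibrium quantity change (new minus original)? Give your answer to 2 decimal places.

+18.80

Solve the original market: 78 - 6P = 4P - 22, hence P = 10 and Q = 18.
The new curves are Qd = 98 - 6P (demand) and Qs = 4P - 4 (supply).
Setting them equal: 98 - 6P = 4P - 4 → 102 = 10P, so P = 10.2 and Q = 36.8.
ΔQ = 36.8 − 18 = +18.80.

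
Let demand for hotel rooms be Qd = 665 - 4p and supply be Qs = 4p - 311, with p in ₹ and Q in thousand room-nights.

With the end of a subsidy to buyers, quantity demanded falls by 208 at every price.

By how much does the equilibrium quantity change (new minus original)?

Original equilibrium: 665 - 4p = 4p - 311 gives 976 = 8p, so p = 122 and Q = 177.
After the shift, demand is Qd = 457 - 4p and supply is Qs = 4p - 311.
Clearing the new market: 457 - 4p = 4p - 311, so p = 96 and Q = 73.
ΔQ = 73 − 177 = -104.

-104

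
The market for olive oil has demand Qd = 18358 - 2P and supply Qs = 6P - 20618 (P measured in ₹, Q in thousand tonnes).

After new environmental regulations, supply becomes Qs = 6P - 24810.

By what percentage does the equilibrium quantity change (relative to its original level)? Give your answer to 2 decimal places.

-12.17

Initially, 18358 - 2P = 6P - 20618, so 38976 = 8P and P = 4872, Q = 8614.
With the change applied: demand Qd = 18358 - 2P, supply Qs = 6P - 24810.
Equate the new curves: 18358 - 2P = 6P - 24810, giving 43168 = 8P, P = 5396, Q = 7566.
%ΔQ = (7566 − 8614) / 8614 × 100 = -12.17%.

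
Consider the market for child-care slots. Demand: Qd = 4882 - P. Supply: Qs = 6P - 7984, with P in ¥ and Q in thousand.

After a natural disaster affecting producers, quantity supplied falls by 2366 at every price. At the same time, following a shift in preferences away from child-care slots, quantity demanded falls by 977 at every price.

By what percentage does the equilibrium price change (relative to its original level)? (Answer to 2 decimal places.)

Before the shock: 4882 - P = 6P - 7984 ⇒ 12866 = 7P ⇒ P = 1838, Q = 3044.
The new curves are Qd = 3905 - P (demand) and Qs = 6P - 10350 (supply).
Setting them equal: 3905 - P = 6P - 10350 → 14255 = 7P, so P = 14255/7 ≈ 2036.4286 and Q = 13080/7 ≈ 1868.5714.
%ΔP = (2036.4286 − 1838) / 1838 × 100 = +10.80%.

+10.80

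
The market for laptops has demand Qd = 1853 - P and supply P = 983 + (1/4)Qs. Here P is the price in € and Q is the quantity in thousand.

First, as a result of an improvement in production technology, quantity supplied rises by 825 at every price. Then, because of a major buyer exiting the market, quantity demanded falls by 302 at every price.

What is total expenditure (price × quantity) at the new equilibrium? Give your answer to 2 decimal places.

577033.04

Initially, 1853 - P = 4P - 3932, so 5785 = 5P and P = 1157, Q = 696.
The new curves are Qd = 1551 - P (demand) and Qs = 4P - 3107 (supply).
Setting them equal: 1551 - P = 4P - 3107 → 4658 = 5P, so P = 931.6 and Q = 619.4.
New expenditure = 931.6 × 619.4 = 577033.04.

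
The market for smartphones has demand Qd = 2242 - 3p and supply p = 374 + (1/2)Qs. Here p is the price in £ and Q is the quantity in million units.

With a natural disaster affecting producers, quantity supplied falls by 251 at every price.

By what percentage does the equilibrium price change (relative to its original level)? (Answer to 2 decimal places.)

Before the shock: 2242 - 3p = 2p - 748 ⇒ 2990 = 5p ⇒ p = 598, Q = 448.
After the shift, demand is Qd = 2242 - 3p and supply is Qs = 2p - 999.
Clearing the new market: 2242 - 3p = 2p - 999, so p = 648.2 and Q = 297.4.
%Δp = (648.2 − 598) / 598 × 100 = +8.39%.

+8.39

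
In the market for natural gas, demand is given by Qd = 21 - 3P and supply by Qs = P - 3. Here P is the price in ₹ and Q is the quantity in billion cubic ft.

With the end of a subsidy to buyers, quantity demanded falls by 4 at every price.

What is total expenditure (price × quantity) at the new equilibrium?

Solve the original market: 21 - 3P = P - 3, hence P = 6 and Q = 3.
After the shift, demand is Qd = 17 - 3P and supply is Qs = P - 3.
Clearing the new market: 17 - 3P = P - 3, so P = 5 and Q = 2.
New expenditure = 5 × 2 = 10.

10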